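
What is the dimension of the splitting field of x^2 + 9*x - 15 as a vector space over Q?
[K:Q] = 2

The discriminant of x^2 + (9)*x + (-15) is b^2 - 4c = 81 - (-60) = 141. Since 141 is not a perfect square in Q, the polynomial is irreducible over Q. Its two roots generate a degree-2 extension, so [K:Q] = 2.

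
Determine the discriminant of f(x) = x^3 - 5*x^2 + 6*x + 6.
Δ = -1176

For x^3 + a x^2 + b x + c the discriminant is Δ = 18 a b c - 4 a^3 c + a^2 b^2 - 4 b^3 - 27 c^2.
Plug a = -5, b = 6, c = 6:
  18*(-5)*(6)*(6) - 4*(-5)^3*(6) + (-5)^2*(6)^2 - 4*(6)^3 - 27*(6)^2
  = -3240 + (3000) + 900 + (-864) + (-972)
  = -1176.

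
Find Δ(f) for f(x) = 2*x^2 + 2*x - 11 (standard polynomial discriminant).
Δ = 92

For a quadratic a x^2 + b x + c the discriminant is Δ = b^2 - 4ac = (2)^2 - 4*(2)*(-11) = 4 - (-88) = 92.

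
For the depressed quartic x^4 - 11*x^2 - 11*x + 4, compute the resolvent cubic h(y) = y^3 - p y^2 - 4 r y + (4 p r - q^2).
h(y) = y^3 + 11*y^2 - 16*y - 297

Identify coefficients: p = -11, q = -11, r = 4.
Plug into h(y) = y^3 - p y^2 - 4 r y + (4 p r - q^2):
  h(y) = y^3 - (-11) y^2 - 4*(4) y + (4*(-11)*(4) - (-11)^2)
       = y^3 + (11) y^2 + (-16) y + (-297).
Simplifying: h(y) = y^3 + 11*y^2 - 16*y - 297.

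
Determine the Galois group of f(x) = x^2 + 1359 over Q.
Gal(K/Q) = Z/2Z (cyclic of order 2)

x^2 + 1359 is irreducible over Q since -1359 is not a rational square. The splitting field Q(sqrt(-1359)) has degree 2 over Q, and its unique nontrivial automorphism is sqrt(-1359) ↦ -sqrt(-1359). Hence Gal(Q(sqrt(-1359))/Q) = Z/2Z.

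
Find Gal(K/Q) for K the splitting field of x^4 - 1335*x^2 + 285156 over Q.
Gal(K/Q) = Z/2Z (cyclic of order 2)

f factors as (x^2 - 1068)(x^2 - 267), so the splitting field is K = Q(sqrt(1068), sqrt(267)). The squarefree part of 1068 is 267 and the squarefree part of 267 is also 267, so sqrt(1068) and sqrt(267) are both rational multiples of sqrt(267). Hence Q(sqrt(1068)) = Q(sqrt(267)) = Q(sqrt(267)), and the splitting field collapses to a single degree-2 extension with Galois group Z/2Z.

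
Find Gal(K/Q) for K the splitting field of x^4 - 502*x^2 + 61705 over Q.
Gal(K/Q) = V_4 (Klein four-group, Z/2Z × Z/2Z)

f factors as (x^2 - 287)(x^2 - 215), so the splitting field is K = Q(sqrt(287), sqrt(215)). The elements 287, 215, 61705 are all non-squares in Q, so sqrt(287) and sqrt(215) generate independent quadratic extensions. Thus [K:Q] = 4 and Gal(K/Q) is generated by the two order-2 automorphisms sqrt(287) ↦ -sqrt(287) and sqrt(215) ↦ -sqrt(215), giving V_4.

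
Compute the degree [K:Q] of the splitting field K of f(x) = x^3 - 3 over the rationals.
[K:Q] = 6

x^3 - 3 has one real root r = 3^(1/3) and two complex roots r*zeta_3, r*zeta_3^2 where zeta_3 = e^(2*pi*i/3). The splitting field is Q(r, zeta_3). [Q(r):Q] = 3 and [Q(zeta_3):Q] = 2 with gcd = 1, so [Q(r, zeta_3):Q] = 3 * 2 = 6.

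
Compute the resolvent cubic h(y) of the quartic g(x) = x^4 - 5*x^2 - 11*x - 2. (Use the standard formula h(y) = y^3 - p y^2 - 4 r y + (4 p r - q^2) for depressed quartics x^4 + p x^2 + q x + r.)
h(y) = y^3 + 5*y^2 + 8*y - 81

Identify coefficients: p = -5, q = -11, r = -2.
Plug into h(y) = y^3 - p y^2 - 4 r y + (4 p r - q^2):
  h(y) = y^3 - (-5) y^2 - 4*(-2) y + (4*(-5)*(-2) - (-11)^2)
       = y^3 + (5) y^2 + (8) y + (-81).
Simplifying: h(y) = y^3 + 5*y^2 + 8*y - 81.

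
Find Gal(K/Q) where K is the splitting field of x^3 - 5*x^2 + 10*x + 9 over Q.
Gal(K/Q) = S_3 (symmetric group of order 6)

Compute the discriminant of x^3 + (-5)*x^2 + (10)*x + (9): Δ = -7287. Since Δ is not a rational square, the Galois group is not contained in A_3; it must be the full S_3 (irreducibility of the cubic rules out anything smaller).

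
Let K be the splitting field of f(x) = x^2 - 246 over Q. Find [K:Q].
[K:Q] = 2

The polynomial x^2 - 246 is irreducible over Q since 246 is not a perfect square. Its splitting field is Q(sqrt(246)), which has degree 2 over Q.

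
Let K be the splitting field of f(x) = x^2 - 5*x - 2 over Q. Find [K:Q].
[K:Q] = 2

The discriminant of x^2 + (-5)*x + (-2) is b^2 - 4c = 25 - (-8) = 33. Since 33 is not a perfect square in Q, the polynomial is irreducible over Q. Its two roots generate a degree-2 extension, so [K:Q] = 2.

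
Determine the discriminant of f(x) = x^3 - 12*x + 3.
Δ = 6669

For a depressed cubic x^3 + p x + q the discriminant is Δ = -4 p^3 - 27 q^2 = -4*(-12)^3 - 27*(3)^2 = 6912 - 243 = 6669.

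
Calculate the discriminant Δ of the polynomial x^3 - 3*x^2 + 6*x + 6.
Δ = -2808

For x^3 + a x^2 + b x + c the discriminant is Δ = 18 a b c - 4 a^3 c + a^2 b^2 - 4 b^3 - 27 c^2.
Plug a = -3, b = 6, c = 6:
  18*(-3)*(6)*(6) - 4*(-3)^3*(6) + (-3)^2*(6)^2 - 4*(6)^3 - 27*(6)^2
  = -1944 + (648) + 324 + (-864) + (-972)
  = -2808.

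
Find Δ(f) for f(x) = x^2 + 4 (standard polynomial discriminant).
Δ = -16

For a quadratic a x^2 + b x + c the discriminant is Δ = b^2 - 4ac = (0)^2 - 4*(1)*(4) = 0 - (16) = -16.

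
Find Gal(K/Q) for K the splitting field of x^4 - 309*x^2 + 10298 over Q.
Gal(K/Q) = V_4 (Klein four-group, Z/2Z × Z/2Z)

f factors as (x^2 - 271)(x^2 - 38), so the splitting field is K = Q(sqrt(271), sqrt(38)). The elements 271, 38, 10298 are all non-squares in Q, so sqrt(271) and sqrt(38) generate independent quadratic extensions. Thus [K:Q] = 4 and Gal(K/Q) is generated by the two order-2 automorphisms sqrt(271) ↦ -sqrt(271) and sqrt(38) ↦ -sqrt(38), giving V_4.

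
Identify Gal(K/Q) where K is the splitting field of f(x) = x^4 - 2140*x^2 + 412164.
Gal(K/Q) = Z/2Z (cyclic of order 2)

f factors as (x^2 - 214)(x^2 - 1926), so the splitting field is K = Q(sqrt(214), sqrt(1926)). The squarefree part of 214 is 214 and the squarefree part of 1926 is also 214, so sqrt(214) and sqrt(1926) are both rational multiples of sqrt(214). Hence Q(sqrt(214)) = Q(sqrt(1926)) = Q(sqrt(214)), and the splitting field collapses to a single degree-2 extension with Galois group Z/2Z.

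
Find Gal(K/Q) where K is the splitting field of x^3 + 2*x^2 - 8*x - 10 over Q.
Gal(K/Q) = S_3 (symmetric group of order 6)

Compute the discriminant of x^3 + (2)*x^2 + (-8)*x + (-10): Δ = 2804. Since Δ is not a rational square, the Galois group is not contained in A_3; it must be the full S_3 (irreducibility of the cubic rules out anything smaller).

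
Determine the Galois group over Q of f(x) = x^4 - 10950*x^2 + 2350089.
Gal(K/Q) = Z/2Z (cyclic of order 2)

f factors as (x^2 - 10731)(x^2 - 219), so the splitting field is K = Q(sqrt(10731), sqrt(219)). The squarefree part of 10731 is 219 and the squarefree part of 219 is also 219, so sqrt(10731) and sqrt(219) are both rational multiples of sqrt(219). Hence Q(sqrt(10731)) = Q(sqrt(219)) = Q(sqrt(219)), and the splitting field collapses to a single degree-2 extension with Galois group Z/2Z.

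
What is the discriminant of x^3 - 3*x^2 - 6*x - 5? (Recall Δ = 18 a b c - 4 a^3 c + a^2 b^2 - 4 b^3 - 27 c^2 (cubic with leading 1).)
Δ = -1647

For x^3 + a x^2 + b x + c the discriminant is Δ = 18 a b c - 4 a^3 c + a^2 b^2 - 4 b^3 - 27 c^2.
Plug a = -3, b = -6, c = -5:
  18*(-3)*(-6)*(-5) - 4*(-3)^3*(-5) + (-3)^2*(-6)^2 - 4*(-6)^3 - 27*(-5)^2
  = -1620 + (-540) + 324 + (864) + (-675)
  = -1647.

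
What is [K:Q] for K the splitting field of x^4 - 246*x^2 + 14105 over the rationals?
[K:Q] = 4

f factors as (x^2 - 91)(x^2 - 155); the splitting field is K = Q(sqrt(91), sqrt(155)). Since 91, 155, and 14105 are all non-squares in Q, the three subfields Q(sqrt(91)), Q(sqrt(155)), Q(sqrt(14105)) are distinct degree-2 extensions, so [K:Q] = 4 (Klein four Galois group).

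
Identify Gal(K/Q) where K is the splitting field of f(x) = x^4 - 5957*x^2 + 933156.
Gal(K/Q) = Z/2Z (cyclic of order 2)

f factors as (x^2 - 161)(x^2 - 5796), so the splitting field is K = Q(sqrt(161), sqrt(5796)). The squarefree part of 161 is 161 and the squarefree part of 5796 is also 161, so sqrt(161) and sqrt(5796) are both rational multiples of sqrt(161). Hence Q(sqrt(161)) = Q(sqrt(5796)) = Q(sqrt(161)), and the splitting field collapses to a single degree-2 extension with Galois group Z/2Z.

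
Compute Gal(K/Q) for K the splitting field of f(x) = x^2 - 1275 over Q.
Gal(K/Q) = Z/2Z (cyclic of order 2)

x^2 - 1275 is irreducible over Q since 1275 is not a rational square. The splitting field Q(sqrt(1275)) has degree 2 over Q, and its unique nontrivial automorphism is sqrt(1275) ↦ -sqrt(1275). Hence Gal(Q(sqrt(1275))/Q) = Z/2Z.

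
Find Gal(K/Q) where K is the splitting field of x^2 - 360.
Gal(K/Q) = Z/2Z (cyclic of order 2)

x^2 - 360 is irreducible over Q since 360 is not a rational square. The splitting field Q(sqrt(360)) has degree 2 over Q, and its unique nontrivial automorphism is sqrt(360) ↦ -sqrt(360). Hence Gal(Q(sqrt(360))/Q) = Z/2Z.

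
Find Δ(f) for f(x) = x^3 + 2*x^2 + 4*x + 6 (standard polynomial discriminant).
Δ = -492

For x^3 + a x^2 + b x + c the discriminant is Δ = 18 a b c - 4 a^3 c + a^2 b^2 - 4 b^3 - 27 c^2.
Plug a = 2, b = 4, c = 6:
  18*(2)*(4)*(6) - 4*(2)^3*(6) + (2)^2*(4)^2 - 4*(4)^3 - 27*(6)^2
  = 864 + (-192) + 64 + (-256) + (-972)
  = -492.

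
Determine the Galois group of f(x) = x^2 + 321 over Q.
Gal(K/Q) = Z/2Z (cyclic of order 2)

x^2 + 321 is irreducible over Q since -321 is not a rational square. The splitting field Q(sqrt(-321)) has degree 2 over Q, and its unique nontrivial automorphism is sqrt(-321) ↦ -sqrt(-321). Hence Gal(Q(sqrt(-321))/Q) = Z/2Z.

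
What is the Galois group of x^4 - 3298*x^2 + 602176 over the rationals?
Gal(K/Q) = Z/2Z (cyclic of order 2)

f factors as (x^2 - 194)(x^2 - 3104), so the splitting field is K = Q(sqrt(194), sqrt(3104)). The squarefree part of 194 is 194 and the squarefree part of 3104 is also 194, so sqrt(194) and sqrt(3104) are both rational multiples of sqrt(194). Hence Q(sqrt(194)) = Q(sqrt(3104)) = Q(sqrt(194)), and the splitting field collapses to a single degree-2 extension with Galois group Z/2Z.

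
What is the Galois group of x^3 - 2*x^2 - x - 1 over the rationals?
Gal(K/Q) = S_3 (symmetric group of order 6)

Compute the discriminant of x^3 + (-2)*x^2 + (-1)*x + (-1): Δ = -87. Since Δ is not a rational square, the Galois group is not contained in A_3; it must be the full S_3 (irreducibility of the cubic rules out anything smaller).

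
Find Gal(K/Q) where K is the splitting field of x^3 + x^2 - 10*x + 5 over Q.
Gal(K/Q) = S_3 (symmetric group of order 6)

Compute the discriminant of x^3 + (1)*x^2 + (-10)*x + (5): Δ = 2505. Since Δ is not a rational square, the Galois group is not contained in A_3; it must be the full S_3 (irreducibility of the cubic rules out anything smaller).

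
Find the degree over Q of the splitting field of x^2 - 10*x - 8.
[K:Q] = 2

The discriminant of x^2 + (-10)*x + (-8) is b^2 - 4c = 100 - (-32) = 132. Since 132 is not a perfect square in Q, the polynomial is irreducible over Q. Its two roots generate a degree-2 extension, so [K:Q] = 2.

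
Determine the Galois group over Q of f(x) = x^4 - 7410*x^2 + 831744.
Gal(K/Q) = Z/2Z (cyclic of order 2)

f factors as (x^2 - 114)(x^2 - 7296), so the splitting field is K = Q(sqrt(114), sqrt(7296)). The squarefree part of 114 is 114 and the squarefree part of 7296 is also 114, so sqrt(114) and sqrt(7296) are both rational multiples of sqrt(114). Hence Q(sqrt(114)) = Q(sqrt(7296)) = Q(sqrt(114)), and the splitting field collapses to a single degree-2 extension with Galois group Z/2Z.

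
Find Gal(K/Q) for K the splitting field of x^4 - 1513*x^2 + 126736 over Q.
Gal(K/Q) = Z/2Z (cyclic of order 2)

f factors as (x^2 - 89)(x^2 - 1424), so the splitting field is K = Q(sqrt(89), sqrt(1424)). The squarefree part of 89 is 89 and the squarefree part of 1424 is also 89, so sqrt(89) and sqrt(1424) are both rational multiples of sqrt(89). Hence Q(sqrt(89)) = Q(sqrt(1424)) = Q(sqrt(89)), and the splitting field collapses to a single degree-2 extension with Galois group Z/2Z.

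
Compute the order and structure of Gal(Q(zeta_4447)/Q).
|Gal(Q(zeta_4447)/Q)| = phi(4447) = 4446; group ≅ (Z/4447Z)^* ≅ Z/4446Z

The n-th cyclotomic polynomial Φ_4447(x) is the minimal polynomial of zeta_4447 over Q and has degree phi(4447) = 4446. So Q(zeta_4447) is a degree-4446 Galois extension with Galois group (Z/4447Z)^*. (Z/4447Z)^* is cyclic since 4447 is an odd prime power (or 4). Hence Gal(Q(zeta_4447)/Q) ≅ Z/4446Z.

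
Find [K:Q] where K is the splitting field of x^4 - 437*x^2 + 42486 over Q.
[K:Q] = 4

f factors as (x^2 - 291)(x^2 - 146); the splitting field is K = Q(sqrt(291), sqrt(146)). Since 291, 146, and 42486 are all non-squares in Q, the three subfields Q(sqrt(291)), Q(sqrt(146)), Q(sqrt(42486)) are distinct degree-2 extensions, so [K:Q] = 4 (Klein four Galois group).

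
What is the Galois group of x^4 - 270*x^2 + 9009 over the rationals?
Gal(K/Q) = V_4 (Klein four-group, Z/2Z × Z/2Z)

f factors as (x^2 - 39)(x^2 - 231), so the splitting field is K = Q(sqrt(39), sqrt(231)). The elements 39, 231, 9009 are all non-squares in Q, so sqrt(39) and sqrt(231) generate independent quadratic extensions. Thus [K:Q] = 4 and Gal(K/Q) is generated by the two order-2 automorphisms sqrt(39) ↦ -sqrt(39) and sqrt(231) ↦ -sqrt(231), giving V_4.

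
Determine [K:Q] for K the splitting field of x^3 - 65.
[K:Q] = 6

x^3 - 65 has one real root r = 65^(1/3) and two complex roots r*zeta_3, r*zeta_3^2 where zeta_3 = e^(2*pi*i/3). The splitting field is Q(r, zeta_3). [Q(r):Q] = 3 and [Q(zeta_3):Q] = 2 with gcd = 1, so [Q(r, zeta_3):Q] = 3 * 2 = 6.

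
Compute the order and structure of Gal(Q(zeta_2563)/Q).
|Gal(Q(zeta_2563)/Q)| = phi(2563) = 2320; group ≅ (Z/2563Z)^* ≅ Z/10Z × Z/232Z

The n-th cyclotomic polynomial Φ_2563(x) is the minimal polynomial of zeta_2563 over Q and has degree phi(2563) = 2320. So Q(zeta_2563) is a degree-2320 Galois extension with Galois group (Z/2563Z)^*. By CRT, (Z/2563Z)^* ≅ (Z/11Z)^* × (Z/233Z)^*. Each prime-power unit group is (Z/11Z)^* ≅ Z/10Z; (Z/233Z)^* ≅ Z/232Z. Hence Gal(Q(zeta_2563)/Q) ≅ Z/10Z × Z/232Z.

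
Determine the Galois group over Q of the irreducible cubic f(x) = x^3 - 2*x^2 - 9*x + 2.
Gal(K/Q) = A_3 (cyclic of order 3)

Compute the discriminant of x^3 + (-2)*x^2 + (-9)*x + (2): Δ = 3844. Since Δ is a perfect square (Δ = 62^2), the Galois group is contained in A_3. Irreducibility forces the group to be transitive on three roots, so Gal = A_3.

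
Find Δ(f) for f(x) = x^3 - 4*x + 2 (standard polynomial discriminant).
Δ = 148

For a depressed cubic x^3 + p x + q the discriminant is Δ = -4 p^3 - 27 q^2 = -4*(-4)^3 - 27*(2)^2 = 256 - 108 = 148.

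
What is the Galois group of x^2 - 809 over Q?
Gal(K/Q) = Z/2Z (cyclic of order 2)

x^2 - 809 is irreducible over Q since 809 is not a rational square. The splitting field Q(sqrt(809)) has degree 2 over Q, and its unique nontrivial automorphism is sqrt(809) ↦ -sqrt(809). Hence Gal(Q(sqrt(809))/Q) = Z/2Z.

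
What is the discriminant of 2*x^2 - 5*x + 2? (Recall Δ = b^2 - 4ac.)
Δ = 9

For a quadratic a x^2 + b x + c the discriminant is Δ = b^2 - 4ac = (-5)^2 - 4*(2)*(2) = 25 - (16) = 9.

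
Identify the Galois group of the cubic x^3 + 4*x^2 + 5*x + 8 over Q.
Gal(K/Q) = S_3 (symmetric group of order 6)

Compute the discriminant of x^3 + (4)*x^2 + (5)*x + (8): Δ = -996. Since Δ is not a rational square, the Galois group is not contained in A_3; it must be the full S_3 (irreducibility of the cubic rules out anything smaller).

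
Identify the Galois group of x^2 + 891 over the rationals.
Gal(K/Q) = Z/2Z (cyclic of order 2)

x^2 + 891 is irreducible over Q since -891 is not a rational square. The splitting field Q(sqrt(-891)) has degree 2 over Q, and its unique nontrivial automorphism is sqrt(-891) ↦ -sqrt(-891). Hence Gal(Q(sqrt(-891))/Q) = Z/2Z.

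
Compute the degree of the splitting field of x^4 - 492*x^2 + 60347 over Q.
[K:Q] = 4

f factors as (x^2 - 233)(x^2 - 259); the splitting field is K = Q(sqrt(233), sqrt(259)). Since 233, 259, and 60347 are all non-squares in Q, the three subfields Q(sqrt(233)), Q(sqrt(259)), Q(sqrt(60347)) are distinct degree-2 extensions, so [K:Q] = 4 (Klein four Galois group).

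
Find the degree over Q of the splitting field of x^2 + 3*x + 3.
[K:Q] = 2

The discriminant of x^2 + (3)*x + (3) is b^2 - 4c = 9 - (12) = -3. Since -3 is not a perfect square in Q, the polynomial is irreducible over Q. Its two roots generate a degree-2 extension, so [K:Q] = 2.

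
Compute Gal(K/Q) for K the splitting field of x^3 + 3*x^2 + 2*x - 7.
Gal(K/Q) = S_3 (symmetric group of order 6)

Compute the discriminant of x^3 + (3)*x^2 + (2)*x + (-7): Δ = -1319. Since Δ is not a rational square, the Galois group is not contained in A_3; it must be the full S_3 (irreducibility of the cubic rules out anything smaller).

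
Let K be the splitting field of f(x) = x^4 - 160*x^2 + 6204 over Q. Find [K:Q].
[K:Q] = 4

f factors as (x^2 - 66)(x^2 - 94); the splitting field is K = Q(sqrt(66), sqrt(94)). Since 66, 94, and 6204 are all non-squares in Q, the three subfields Q(sqrt(66)), Q(sqrt(94)), Q(sqrt(6204)) are distinct degree-2 extensions, so [K:Q] = 4 (Klein four Galois group).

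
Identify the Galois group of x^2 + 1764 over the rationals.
Gal(K/Q) = Z/2Z (cyclic of order 2)

x^2 + 1764 is irreducible over Q since -1764 is not a rational square. The splitting field Q(sqrt(-1764)) has degree 2 over Q, and its unique nontrivial automorphism is sqrt(-1764) ↦ -sqrt(-1764). Hence Gal(Q(sqrt(-1764))/Q) = Z/2Z.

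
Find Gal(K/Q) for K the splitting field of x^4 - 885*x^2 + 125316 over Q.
Gal(K/Q) = Z/2Z (cyclic of order 2)

f factors as (x^2 - 708)(x^2 - 177), so the splitting field is K = Q(sqrt(708), sqrt(177)). The squarefree part of 708 is 177 and the squarefree part of 177 is also 177, so sqrt(708) and sqrt(177) are both rational multiples of sqrt(177). Hence Q(sqrt(708)) = Q(sqrt(177)) = Q(sqrt(177)), and the splitting field collapses to a single degree-2 extension with Galois group Z/2Z.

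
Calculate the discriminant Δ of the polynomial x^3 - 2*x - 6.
Δ = -940

For a depressed cubic x^3 + p x + q the discriminant is Δ = -4 p^3 - 27 q^2 = -4*(-2)^3 - 27*(-6)^2 = 32 - 972 = -940.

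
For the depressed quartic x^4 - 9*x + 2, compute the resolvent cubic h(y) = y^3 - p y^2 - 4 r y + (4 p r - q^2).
h(y) = y^3 - 8*y - 81

Identify coefficients: p = 0, q = -9, r = 2.
Plug into h(y) = y^3 - p y^2 - 4 r y + (4 p r - q^2):
  h(y) = y^3 - (0) y^2 - 4*(2) y + (4*(0)*(2) - (-9)^2)
       = y^3 + (0) y^2 + (-8) y + (-81).
Simplifying: h(y) = y^3 - 8*y - 81.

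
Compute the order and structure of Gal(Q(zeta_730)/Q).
|Gal(Q(zeta_730)/Q)| = phi(730) = 288; group ≅ (Z/730Z)^* ≅ Z/4Z × Z/72Z

The n-th cyclotomic polynomial Φ_730(x) is the minimal polynomial of zeta_730 over Q and has degree phi(730) = 288. So Q(zeta_730) is a degree-288 Galois extension with Galois group (Z/730Z)^*. By CRT, (Z/730Z)^* ≅ (Z/2Z)^* × (Z/5Z)^* × (Z/73Z)^*. Each prime-power unit group is (Z/2Z)^* ≅ trivial group (order 1); (Z/5Z)^* ≅ Z/4Z; (Z/73Z)^* ≅ Z/72Z. Hence Gal(Q(zeta_730)/Q) ≅ Z/4Z × Z/72Z.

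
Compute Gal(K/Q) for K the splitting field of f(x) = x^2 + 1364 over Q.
Gal(K/Q) = Z/2Z (cyclic of order 2)

x^2 + 1364 is irreducible over Q since -1364 is not a rational square. The splitting field Q(sqrt(-1364)) has degree 2 over Q, and its unique nontrivial automorphism is sqrt(-1364) ↦ -sqrt(-1364). Hence Gal(Q(sqrt(-1364))/Q) = Z/2Z.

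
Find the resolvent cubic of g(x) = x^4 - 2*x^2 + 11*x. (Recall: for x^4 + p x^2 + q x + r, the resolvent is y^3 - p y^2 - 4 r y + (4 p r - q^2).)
h(y) = y^3 + 2*y^2 - 121

Identify coefficients: p = -2, q = 11, r = 0.
Plug into h(y) = y^3 - p y^2 - 4 r y + (4 p r - q^2):
  h(y) = y^3 - (-2) y^2 - 4*(0) y + (4*(-2)*(0) - (11)^2)
       = y^3 + (2) y^2 + (0) y + (-121).
Simplifying: h(y) = y^3 + 2*y^2 - 121.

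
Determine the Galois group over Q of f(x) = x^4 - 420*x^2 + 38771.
Gal(K/Q) = V_4 (Klein four-group, Z/2Z × Z/2Z)

f factors as (x^2 - 283)(x^2 - 137), so the splitting field is K = Q(sqrt(283), sqrt(137)). The elements 283, 137, 38771 are all non-squares in Q, so sqrt(283) and sqrt(137) generate independent quadratic extensions. Thus [K:Q] = 4 and Gal(K/Q) is generated by the two order-2 automorphisms sqrt(283) ↦ -sqrt(283) and sqrt(137) ↦ -sqrt(137), giving V_4.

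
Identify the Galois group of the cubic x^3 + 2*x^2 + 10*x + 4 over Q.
Gal(K/Q) = S_3 (symmetric group of order 6)

Compute the discriminant of x^3 + (2)*x^2 + (10)*x + (4): Δ = -2720. Since Δ is not a rational square, the Galois group is not contained in A_3; it must be the full S_3 (irreducibility of the cubic rules out anything smaller).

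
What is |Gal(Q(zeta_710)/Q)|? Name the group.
|Gal(Q(zeta_710)/Q)| = phi(710) = 280; group ≅ (Z/710Z)^* ≅ Z/4Z × Z/70Z

The n-th cyclotomic polynomial Φ_710(x) is the minimal polynomial of zeta_710 over Q and has degree phi(710) = 280. So Q(zeta_710) is a degree-280 Galois extension with Galois group (Z/710Z)^*. By CRT, (Z/710Z)^* ≅ (Z/2Z)^* × (Z/5Z)^* × (Z/71Z)^*. Each prime-power unit group is (Z/2Z)^* ≅ trivial group (order 1); (Z/5Z)^* ≅ Z/4Z; (Z/71Z)^* ≅ Z/70Z. Hence Gal(Q(zeta_710)/Q) ≅ Z/4Z × Z/70Z.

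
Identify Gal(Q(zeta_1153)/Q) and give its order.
|Gal(Q(zeta_1153)/Q)| = phi(1153) = 1152; group ≅ (Z/1153Z)^* ≅ Z/1152Z

The n-th cyclotomic polynomial Φ_1153(x) is the minimal polynomial of zeta_1153 over Q and has degree phi(1153) = 1152. So Q(zeta_1153) is a degree-1152 Galois extension with Galois group (Z/1153Z)^*. (Z/1153Z)^* is cyclic since 1153 is an odd prime power (or 4). Hence Gal(Q(zeta_1153)/Q) ≅ Z/1152Z.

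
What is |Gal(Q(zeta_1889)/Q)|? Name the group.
|Gal(Q(zeta_1889)/Q)| = phi(1889) = 1888; group ≅ (Z/1889Z)^* ≅ Z/1888Z

The n-th cyclotomic polynomial Φ_1889(x) is the minimal polynomial of zeta_1889 over Q and has degree phi(1889) = 1888. So Q(zeta_1889) is a degree-1888 Galois extension with Galois group (Z/1889Z)^*. (Z/1889Z)^* is cyclic since 1889 is an odd prime power (or 4). Hence Gal(Q(zeta_1889)/Q) ≅ Z/1888Z.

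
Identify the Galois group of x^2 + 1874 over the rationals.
Gal(K/Q) = Z/2Z (cyclic of order 2)

x^2 + 1874 is irreducible over Q since -1874 is not a rational square. The splitting field Q(sqrt(-1874)) has degree 2 over Q, and its unique nontrivial automorphism is sqrt(-1874) ↦ -sqrt(-1874). Hence Gal(Q(sqrt(-1874))/Q) = Z/2Z.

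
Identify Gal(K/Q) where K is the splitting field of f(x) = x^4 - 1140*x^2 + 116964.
Gal(K/Q) = Z/2Z (cyclic of order 2)

f factors as (x^2 - 114)(x^2 - 1026), so the splitting field is K = Q(sqrt(114), sqrt(1026)). The squarefree part of 114 is 114 and the squarefree part of 1026 is also 114, so sqrt(114) and sqrt(1026) are both rational multiples of sqrt(114). Hence Q(sqrt(114)) = Q(sqrt(1026)) = Q(sqrt(114)), and the splitting field collapses to a single degree-2 extension with Galois group Z/2Z.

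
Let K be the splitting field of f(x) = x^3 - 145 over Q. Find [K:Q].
[K:Q] = 6

x^3 - 145 has one real root r = 145^(1/3) and two complex roots r*zeta_3, r*zeta_3^2 where zeta_3 = e^(2*pi*i/3). The splitting field is Q(r, zeta_3). [Q(r):Q] = 3 and [Q(zeta_3):Q] = 2 with gcd = 1, so [Q(r, zeta_3):Q] = 3 * 2 = 6.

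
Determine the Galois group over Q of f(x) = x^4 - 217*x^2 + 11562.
Gal(K/Q) = V_4 (Klein four-group, Z/2Z × Z/2Z)

f factors as (x^2 - 123)(x^2 - 94), so the splitting field is K = Q(sqrt(123), sqrt(94)). The elements 123, 94, 11562 are all non-squares in Q, so sqrt(123) and sqrt(94) generate independent quadratic extensions. Thus [K:Q] = 4 and Gal(K/Q) is generated by the two order-2 automorphisms sqrt(123) ↦ -sqrt(123) and sqrt(94) ↦ -sqrt(94), giving V_4.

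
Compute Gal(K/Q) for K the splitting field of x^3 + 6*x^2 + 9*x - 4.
Gal(K/Q) = S_3 (symmetric group of order 6)

Compute the discriminant of x^3 + (6)*x^2 + (9)*x + (-4): Δ = -864. Since Δ is not a rational square, the Galois group is not contained in A_3; it must be the full S_3 (irreducibility of the cubic rules out anything smaller).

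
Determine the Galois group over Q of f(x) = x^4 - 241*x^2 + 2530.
Gal(K/Q) = V_4 (Klein four-group, Z/2Z × Z/2Z)

f factors as (x^2 - 230)(x^2 - 11), so the splitting field is K = Q(sqrt(230), sqrt(11)). The elements 230, 11, 2530 are all non-squares in Q, so sqrt(230) and sqrt(11) generate independent quadratic extensions. Thus [K:Q] = 4 and Gal(K/Q) is generated by the two order-2 automorphisms sqrt(230) ↦ -sqrt(230) and sqrt(11) ↦ -sqrt(11), giving V_4.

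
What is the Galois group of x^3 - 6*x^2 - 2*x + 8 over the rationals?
Gal(K/Q) = S_3 (symmetric group of order 6)

Compute the discriminant of x^3 + (-6)*x^2 + (-2)*x + (8): Δ = 7088. Since Δ is not a rational square, the Galois group is not contained in A_3; it must be the full S_3 (irreducibility of the cubic rules out anything smaller).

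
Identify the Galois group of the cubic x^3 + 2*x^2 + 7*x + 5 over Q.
Gal(K/Q) = S_3 (symmetric group of order 6)

Compute the discriminant of x^3 + (2)*x^2 + (7)*x + (5): Δ = -751. Since Δ is not a rational square, the Galois group is not contained in A_3; it must be the full S_3 (irreducibility of the cubic rules out anything smaller).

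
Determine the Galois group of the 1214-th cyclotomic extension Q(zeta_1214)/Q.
|Gal(Q(zeta_1214)/Q)| = phi(1214) = 606; group ≅ (Z/1214Z)^* ≅ Z/606Z

The n-th cyclotomic polynomial Φ_1214(x) is the minimal polynomial of zeta_1214 over Q and has degree phi(1214) = 606. So Q(zeta_1214) is a degree-606 Galois extension with Galois group (Z/1214Z)^*. By CRT, (Z/1214Z)^* ≅ (Z/2Z)^* × (Z/607Z)^*. Each prime-power unit group is (Z/2Z)^* ≅ trivial group (order 1); (Z/607Z)^* ≅ Z/606Z. Hence Gal(Q(zeta_1214)/Q) ≅ Z/606Z.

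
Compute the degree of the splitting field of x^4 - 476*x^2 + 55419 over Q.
[K:Q] = 4

f factors as (x^2 - 273)(x^2 - 203); the splitting field is K = Q(sqrt(273), sqrt(203)). Since 273, 203, and 55419 are all non-squares in Q, the three subfields Q(sqrt(273)), Q(sqrt(203)), Q(sqrt(55419)) are distinct degree-2 extensions, so [K:Q] = 4 (Klein four Galois group).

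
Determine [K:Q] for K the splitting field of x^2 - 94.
[K:Q] = 2

The polynomial x^2 - 94 is irreducible over Q since 94 is not a perfect square. Its splitting field is Q(sqrt(94)), which has degree 2 over Q.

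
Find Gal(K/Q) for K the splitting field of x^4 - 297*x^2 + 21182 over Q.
Gal(K/Q) = V_4 (Klein four-group, Z/2Z × Z/2Z)

f factors as (x^2 - 178)(x^2 - 119), so the splitting field is K = Q(sqrt(178), sqrt(119)). The elements 178, 119, 21182 are all non-squares in Q, so sqrt(178) and sqrt(119) generate independent quadratic extensions. Thus [K:Q] = 4 and Gal(K/Q) is generated by the two order-2 automorphisms sqrt(178) ↦ -sqrt(178) and sqrt(119) ↦ -sqrt(119), giving V_4.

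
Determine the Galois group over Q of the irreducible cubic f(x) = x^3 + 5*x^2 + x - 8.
Gal(K/Q) = S_3 (symmetric group of order 6)

Compute the discriminant of x^3 + (5)*x^2 + (1)*x + (-8): Δ = 1573. Since Δ is not a rational square, the Galois group is not contained in A_3; it must be the full S_3 (irreducibility of the cubic rules out anything smaller).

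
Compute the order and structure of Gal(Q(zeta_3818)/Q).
|Gal(Q(zeta_3818)/Q)| = phi(3818) = 1804; group ≅ (Z/3818Z)^* ≅ Z/22Z × Z/82Z

The n-th cyclotomic polynomial Φ_3818(x) is the minimal polynomial of zeta_3818 over Q and has degree phi(3818) = 1804. So Q(zeta_3818) is a degree-1804 Galois extension with Galois group (Z/3818Z)^*. By CRT, (Z/3818Z)^* ≅ (Z/2Z)^* × (Z/23Z)^* × (Z/83Z)^*. Each prime-power unit group is (Z/2Z)^* ≅ trivial group (order 1); (Z/23Z)^* ≅ Z/22Z; (Z/83Z)^* ≅ Z/82Z. Hence Gal(Q(zeta_3818)/Q) ≅ Z/22Z × Z/82Z.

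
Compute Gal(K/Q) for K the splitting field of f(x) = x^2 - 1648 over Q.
Gal(K/Q) = Z/2Z (cyclic of order 2)

x^2 - 1648 is irreducible over Q since 1648 is not a rational square. The splitting field Q(sqrt(1648)) has degree 2 over Q, and its unique nontrivial automorphism is sqrt(1648) ↦ -sqrt(1648). Hence Gal(Q(sqrt(1648))/Q) = Z/2Z.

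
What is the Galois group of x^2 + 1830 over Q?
Gal(K/Q) = Z/2Z (cyclic of order 2)

x^2 + 1830 is irreducible over Q since -1830 is not a rational square. The splitting field Q(sqrt(-1830)) has degree 2 over Q, and its unique nontrivial automorphism is sqrt(-1830) ↦ -sqrt(-1830). Hence Gal(Q(sqrt(-1830))/Q) = Z/2Z.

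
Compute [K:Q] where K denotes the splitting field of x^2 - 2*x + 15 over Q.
[K:Q] = 2

The discriminant of x^2 + (-2)*x + (15) is b^2 - 4c = 4 - (60) = -56. Since -56 is not a perfect square in Q, the polynomial is irreducible over Q. Its two roots generate a degree-2 extension, so [K:Q] = 2.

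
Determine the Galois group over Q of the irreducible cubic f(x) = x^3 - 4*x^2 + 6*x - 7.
Gal(K/Q) = S_3 (symmetric group of order 6)

Compute the discriminant of x^3 + (-4)*x^2 + (6)*x + (-7): Δ = -379. Since Δ is not a rational square, the Galois group is not contained in A_3; it must be the full S_3 (irreducibility of the cubic rules out anything smaller).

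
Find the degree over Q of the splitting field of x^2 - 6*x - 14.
[K:Q] = 2

The discriminant of x^2 + (-6)*x + (-14) is b^2 - 4c = 36 - (-56) = 92. Since 92 is not a perfect square in Q, the polynomial is irreducible over Q. Its two roots generate a degree-2 extension, so [K:Q] = 2.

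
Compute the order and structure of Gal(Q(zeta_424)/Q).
|Gal(Q(zeta_424)/Q)| = phi(424) = 208; group ≅ (Z/424Z)^* ≅ Z/2Z × Z/2Z × Z/52Z

The n-th cyclotomic polynomial Φ_424(x) is the minimal polynomial of zeta_424 over Q and has degree phi(424) = 208. So Q(zeta_424) is a degree-208 Galois extension with Galois group (Z/424Z)^*. By CRT, (Z/424Z)^* ≅ (Z/8Z)^* × (Z/53Z)^*. Each prime-power unit group is (Z/8Z)^* ≅ Z/2Z × Z/2Z; (Z/53Z)^* ≅ Z/52Z. Hence Gal(Q(zeta_424)/Q) ≅ Z/2Z × Z/2Z × Z/52Z.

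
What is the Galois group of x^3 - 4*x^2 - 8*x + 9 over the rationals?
Gal(K/Q) = S_3 (symmetric group of order 6)

Compute the discriminant of x^3 + (-4)*x^2 + (-8)*x + (9): Δ = 8373. Since Δ is not a rational square, the Galois group is not contained in A_3; it must be the full S_3 (irreducibility of the cubic rules out anything smaller).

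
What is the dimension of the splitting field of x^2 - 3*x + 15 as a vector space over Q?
[K:Q] = 2

The discriminant of x^2 + (-3)*x + (15) is b^2 - 4c = 9 - (60) = -51. Since -51 is not a perfect square in Q, the polynomial is irreducible over Q. Its two roots generate a degree-2 extension, so [K:Q] = 2.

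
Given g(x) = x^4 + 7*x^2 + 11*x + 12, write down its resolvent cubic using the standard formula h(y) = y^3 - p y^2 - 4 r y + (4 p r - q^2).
h(y) = y^3 - 7*y^2 - 48*y + 215

Identify coefficients: p = 7, q = 11, r = 12.
Plug into h(y) = y^3 - p y^2 - 4 r y + (4 p r - q^2):
  h(y) = y^3 - (7) y^2 - 4*(12) y + (4*(7)*(12) - (11)^2)
       = y^3 + (-7) y^2 + (-48) y + (215).
Simplifying: h(y) = y^3 - 7*y^2 - 48*y + 215.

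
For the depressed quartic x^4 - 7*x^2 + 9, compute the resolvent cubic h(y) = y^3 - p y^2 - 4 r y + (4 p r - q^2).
h(y) = y^3 + 7*y^2 - 36*y - 252

Identify coefficients: p = -7, q = 0, r = 9.
Plug into h(y) = y^3 - p y^2 - 4 r y + (4 p r - q^2):
  h(y) = y^3 - (-7) y^2 - 4*(9) y + (4*(-7)*(9) - (0)^2)
       = y^3 + (7) y^2 + (-36) y + (-252).
Simplifying: h(y) = y^3 + 7*y^2 - 36*y - 252.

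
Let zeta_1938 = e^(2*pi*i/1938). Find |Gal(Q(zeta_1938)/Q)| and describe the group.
|Gal(Q(zeta_1938)/Q)| = phi(1938) = 576; group ≅ (Z/1938Z)^* ≅ Z/2Z × Z/16Z × Z/18Z

The n-th cyclotomic polynomial Φ_1938(x) is the minimal polynomial of zeta_1938 over Q and has degree phi(1938) = 576. So Q(zeta_1938) is a degree-576 Galois extension with Galois group (Z/1938Z)^*. By CRT, (Z/1938Z)^* ≅ (Z/2Z)^* × (Z/3Z)^* × (Z/17Z)^* × (Z/19Z)^*. Each prime-power unit group is (Z/2Z)^* ≅ trivial group (order 1); (Z/3Z)^* ≅ Z/2Z; (Z/17Z)^* ≅ Z/16Z; (Z/19Z)^* ≅ Z/18Z. Hence Gal(Q(zeta_1938)/Q) ≅ Z/2Z × Z/16Z × Z/18Z.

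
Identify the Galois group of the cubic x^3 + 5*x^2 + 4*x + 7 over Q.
Gal(K/Q) = S_3 (symmetric group of order 6)

Compute the discriminant of x^3 + (5)*x^2 + (4)*x + (7): Δ = -2159. Since Δ is not a rational square, the Galois group is not contained in A_3; it must be the full S_3 (irreducibility of the cubic rules out anything smaller).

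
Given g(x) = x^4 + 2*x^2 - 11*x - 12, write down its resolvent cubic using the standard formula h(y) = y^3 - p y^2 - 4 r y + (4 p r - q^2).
h(y) = y^3 - 2*y^2 + 48*y - 217

Identify coefficients: p = 2, q = -11, r = -12.
Plug into h(y) = y^3 - p y^2 - 4 r y + (4 p r - q^2):
  h(y) = y^3 - (2) y^2 - 4*(-12) y + (4*(2)*(-12) - (-11)^2)
       = y^3 + (-2) y^2 + (48) y + (-217).
Simplifying: h(y) = y^3 - 2*y^2 + 48*y - 217.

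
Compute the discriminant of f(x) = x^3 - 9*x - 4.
Δ = 2484

For a depressed cubic x^3 + p x + q the discriminant is Δ = -4 p^3 - 27 q^2 = -4*(-9)^3 - 27*(-4)^2 = 2916 - 432 = 2484.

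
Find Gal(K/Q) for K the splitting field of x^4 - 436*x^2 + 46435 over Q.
Gal(K/Q) = V_4 (Klein four-group, Z/2Z × Z/2Z)

f factors as (x^2 - 185)(x^2 - 251), so the splitting field is K = Q(sqrt(185), sqrt(251)). The elements 185, 251, 46435 are all non-squares in Q, so sqrt(185) and sqrt(251) generate independent quadratic extensions. Thus [K:Q] = 4 and Gal(K/Q) is generated by the two order-2 automorphisms sqrt(185) ↦ -sqrt(185) and sqrt(251) ↦ -sqrt(251), giving V_4.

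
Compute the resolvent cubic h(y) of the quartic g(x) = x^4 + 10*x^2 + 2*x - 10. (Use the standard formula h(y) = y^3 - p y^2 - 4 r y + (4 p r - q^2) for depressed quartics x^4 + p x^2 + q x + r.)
h(y) = y^3 - 10*y^2 + 40*y - 404

Identify coefficients: p = 10, q = 2, r = -10.
Plug into h(y) = y^3 - p y^2 - 4 r y + (4 p r - q^2):
  h(y) = y^3 - (10) y^2 - 4*(-10) y + (4*(10)*(-10) - (2)^2)
       = y^3 + (-10) y^2 + (40) y + (-404).
Simplifying: h(y) = y^3 - 10*y^2 + 40*y - 404.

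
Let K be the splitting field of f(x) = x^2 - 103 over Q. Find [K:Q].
[K:Q] = 2

The polynomial x^2 - 103 is irreducible over Q since 103 is not a perfect square. Its splitting field is Q(sqrt(103)), which has degree 2 over Q.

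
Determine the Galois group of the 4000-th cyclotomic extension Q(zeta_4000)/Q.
|Gal(Q(zeta_4000)/Q)| = phi(4000) = 1600; group ≅ (Z/4000Z)^* ≅ Z/2Z × Z/8Z × Z/100Z

The n-th cyclotomic polynomial Φ_4000(x) is the minimal polynomial of zeta_4000 over Q and has degree phi(4000) = 1600. So Q(zeta_4000) is a degree-1600 Galois extension with Galois group (Z/4000Z)^*. By CRT, (Z/4000Z)^* ≅ (Z/32Z)^* × (Z/125Z)^*. Each prime-power unit group is (Z/32Z)^* ≅ Z/2Z × Z/8Z; (Z/125Z)^* ≅ Z/100Z. Hence Gal(Q(zeta_4000)/Q) ≅ Z/2Z × Z/8Z × Z/100Z.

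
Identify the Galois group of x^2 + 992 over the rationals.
Gal(K/Q) = Z/2Z (cyclic of order 2)

x^2 + 992 is irreducible over Q since -992 is not a rational square. The splitting field Q(sqrt(-992)) has degree 2 over Q, and its unique nontrivial automorphism is sqrt(-992) ↦ -sqrt(-992). Hence Gal(Q(sqrt(-992))/Q) = Z/2Z.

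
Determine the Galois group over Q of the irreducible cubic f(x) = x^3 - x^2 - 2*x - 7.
Gal(K/Q) = S_3 (symmetric group of order 6)

Compute the discriminant of x^3 + (-1)*x^2 + (-2)*x + (-7): Δ = -1567. Since Δ is not a rational square, the Galois group is not contained in A_3; it must be the full S_3 (irreducibility of the cubic rules out anything smaller).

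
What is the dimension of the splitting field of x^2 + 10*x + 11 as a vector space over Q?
[K:Q] = 2

The discriminant of x^2 + (10)*x + (11) is b^2 - 4c = 100 - (44) = 56. Since 56 is not a perfect square in Q, the polynomial is irreducible over Q. Its two roots generate a degree-2 extension, so [K:Q] = 2.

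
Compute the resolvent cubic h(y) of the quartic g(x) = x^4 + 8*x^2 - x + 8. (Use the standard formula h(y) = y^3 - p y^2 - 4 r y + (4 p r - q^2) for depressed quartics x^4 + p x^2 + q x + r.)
h(y) = y^3 - 8*y^2 - 32*y + 255

Identify coefficients: p = 8, q = -1, r = 8.
Plug into h(y) = y^3 - p y^2 - 4 r y + (4 p r - q^2):
  h(y) = y^3 - (8) y^2 - 4*(8) y + (4*(8)*(8) - (-1)^2)
       = y^3 + (-8) y^2 + (-32) y + (255).
Simplifying: h(y) = y^3 - 8*y^2 - 32*y + 255.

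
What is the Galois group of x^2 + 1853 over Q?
Gal(K/Q) = Z/2Z (cyclic of order 2)

x^2 + 1853 is irreducible over Q since -1853 is not a rational square. The splitting field Q(sqrt(-1853)) has degree 2 over Q, and its unique nontrivial automorphism is sqrt(-1853) ↦ -sqrt(-1853). Hence Gal(Q(sqrt(-1853))/Q) = Z/2Z.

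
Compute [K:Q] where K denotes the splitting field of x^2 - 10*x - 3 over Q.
[K:Q] = 2

The discriminant of x^2 + (-10)*x + (-3) is b^2 - 4c = 100 - (-12) = 112. Since 112 is not a perfect square in Q, the polynomial is irreducible over Q. Its two roots generate a degree-2 extension, so [K:Q] = 2.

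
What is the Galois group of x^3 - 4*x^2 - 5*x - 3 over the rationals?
Gal(K/Q) = S_3 (symmetric group of order 6)

Compute the discriminant of x^3 + (-4)*x^2 + (-5)*x + (-3): Δ = -1191. Since Δ is not a rational square, the Galois group is not contained in A_3; it must be the full S_3 (irreducibility of the cubic rules out anything smaller).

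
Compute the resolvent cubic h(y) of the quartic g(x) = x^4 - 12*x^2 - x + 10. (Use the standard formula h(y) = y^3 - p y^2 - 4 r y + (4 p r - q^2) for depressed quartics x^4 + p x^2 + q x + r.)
h(y) = y^3 + 12*y^2 - 40*y - 481

Identify coefficients: p = -12, q = -1, r = 10.
Plug into h(y) = y^3 - p y^2 - 4 r y + (4 p r - q^2):
  h(y) = y^3 - (-12) y^2 - 4*(10) y + (4*(-12)*(10) - (-1)^2)
       = y^3 + (12) y^2 + (-40) y + (-481).
Simplifying: h(y) = y^3 + 12*y^2 - 40*y - 481.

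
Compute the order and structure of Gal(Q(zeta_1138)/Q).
|Gal(Q(zeta_1138)/Q)| = phi(1138) = 568; group ≅ (Z/1138Z)^* ≅ Z/568Z

The n-th cyclotomic polynomial Φ_1138(x) is the minimal polynomial of zeta_1138 over Q and has degree phi(1138) = 568. So Q(zeta_1138) is a degree-568 Galois extension with Galois group (Z/1138Z)^*. By CRT, (Z/1138Z)^* ≅ (Z/2Z)^* × (Z/569Z)^*. Each prime-power unit group is (Z/2Z)^* ≅ trivial group (order 1); (Z/569Z)^* ≅ Z/568Z. Hence Gal(Q(zeta_1138)/Q) ≅ Z/568Z.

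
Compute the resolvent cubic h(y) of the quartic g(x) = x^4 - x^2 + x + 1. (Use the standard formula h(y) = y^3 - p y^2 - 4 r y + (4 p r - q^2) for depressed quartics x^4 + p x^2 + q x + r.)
h(y) = y^3 + y^2 - 4*y - 5

Identify coefficients: p = -1, q = 1, r = 1.
Plug into h(y) = y^3 - p y^2 - 4 r y + (4 p r - q^2):
  h(y) = y^3 - (-1) y^2 - 4*(1) y + (4*(-1)*(1) - (1)^2)
       = y^3 + (1) y^2 + (-4) y + (-5).
Simplifying: h(y) = y^3 + y^2 - 4*y - 5.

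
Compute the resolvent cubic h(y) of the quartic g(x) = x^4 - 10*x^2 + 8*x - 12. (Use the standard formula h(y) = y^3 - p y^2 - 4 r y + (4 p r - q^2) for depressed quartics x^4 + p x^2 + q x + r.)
h(y) = y^3 + 10*y^2 + 48*y + 416

Identify coefficients: p = -10, q = 8, r = -12.
Plug into h(y) = y^3 - p y^2 - 4 r y + (4 p r - q^2):
  h(y) = y^3 - (-10) y^2 - 4*(-12) y + (4*(-10)*(-12) - (8)^2)
       = y^3 + (10) y^2 + (48) y + (416).
Simplifying: h(y) = y^3 + 10*y^2 + 48*y + 416.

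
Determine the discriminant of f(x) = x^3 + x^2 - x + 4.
Δ = -515

For x^3 + a x^2 + b x + c the discriminant is Δ = 18 a b c - 4 a^3 c + a^2 b^2 - 4 b^3 - 27 c^2.
Plug a = 1, b = -1, c = 4:
  18*(1)*(-1)*(4) - 4*(1)^3*(4) + (1)^2*(-1)^2 - 4*(-1)^3 - 27*(4)^2
  = -72 + (-16) + 1 + (4) + (-432)
  = -515.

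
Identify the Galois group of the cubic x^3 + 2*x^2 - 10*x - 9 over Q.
Gal(K/Q) = S_3 (symmetric group of order 6)

Compute the discriminant of x^3 + (2)*x^2 + (-10)*x + (-9): Δ = 5741. Since Δ is not a rational square, the Galois group is not contained in A_3; it must be the full S_3 (irreducibility of the cubic rules out anything smaller).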